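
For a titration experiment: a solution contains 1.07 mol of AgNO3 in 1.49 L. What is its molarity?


M = n/V = 1.07/1.49 = 0.718 mol/L

0.718 M


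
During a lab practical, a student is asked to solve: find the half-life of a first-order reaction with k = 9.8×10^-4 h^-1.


t½ = ln2/k = 0.693147/(9.8×10^-4 h^-1)
= 707.3 h

707.3 h


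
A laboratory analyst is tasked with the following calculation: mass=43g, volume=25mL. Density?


ρ = mass/volume
= 43/25
= 1.72 g/mL

1.72 g/mL


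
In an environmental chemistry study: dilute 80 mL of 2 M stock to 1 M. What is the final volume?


C1V1 = C2V2
2 × 80 = 1 × V2
V2 = 160/1 = 160.0 mL

160.0 mL


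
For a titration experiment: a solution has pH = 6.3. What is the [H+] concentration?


[H+] = 10^(-pH) = 10^(-6.3)
= 5.01×10^-7 M

5.01×10^-7 M


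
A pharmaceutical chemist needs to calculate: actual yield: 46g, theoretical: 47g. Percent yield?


% yield = actual/theoretical × 100
= 46/47 × 100
= 97.87%

97.87%


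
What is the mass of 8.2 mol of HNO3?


M(HNO3) = 63.02 g/mol
mass = n × M = 8.2 × 63.02 = 516.76 g

516.76 g


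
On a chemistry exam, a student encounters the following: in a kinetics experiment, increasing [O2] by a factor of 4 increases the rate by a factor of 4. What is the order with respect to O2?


rate ∝ [O2]^n
4^n = 4 → n = 1
Order in O2: 1

1


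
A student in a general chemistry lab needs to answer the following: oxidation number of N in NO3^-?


x + 3(-2) = -1, so x = +5
Oxidation number: +5

+5


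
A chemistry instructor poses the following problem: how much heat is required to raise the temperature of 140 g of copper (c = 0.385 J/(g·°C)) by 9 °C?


q = mcΔT = 140 × 0.385 × 9
= 485.10 J

485.10 J


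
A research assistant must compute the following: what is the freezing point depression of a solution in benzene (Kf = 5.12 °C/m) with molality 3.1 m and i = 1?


ΔTf = Kf × m × i
= 5.12 × 3.1 × 1
= 15.872 °C

15.872 °C


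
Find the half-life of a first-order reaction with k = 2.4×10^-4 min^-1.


t½ = ln2/k = 0.693147/(2.4×10^-4 min^-1)
= 2888 min

2888 min


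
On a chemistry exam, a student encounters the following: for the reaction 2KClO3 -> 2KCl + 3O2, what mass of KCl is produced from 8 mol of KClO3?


Mole ratio KCl:KClO3 = 2:2
n(KCl) = 8 × 2/2 = 8.000 mol
mass = 8.000 × 74.55 = 596.4 g

596.4 g


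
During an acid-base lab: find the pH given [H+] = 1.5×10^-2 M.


pH = -log10([H+]) = -log10(1.5×10^-2)
= 2 - log10(1.5)
= 2 - 0.18
= 1.82

1.82


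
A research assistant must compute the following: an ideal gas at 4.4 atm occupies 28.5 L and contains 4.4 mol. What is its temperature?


PV = nRT  (R = 0.08206 L·atm/(mol·K))
T = PV/(nR) = 4.4×28.5/(4.4×0.08206)
= 125.40/0.361064
= 347.31 K

347.31 K


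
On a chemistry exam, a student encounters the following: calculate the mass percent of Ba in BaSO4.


M(BaSO4) = 1×137.33 + 1×32.07 + 4×16.0 = 233.40 g/mol
Mass of Ba = 1 × 137.33 = 137.33 g/mol
% Ba = 137.33/233.40 × 100 = 58.84%

58.84%


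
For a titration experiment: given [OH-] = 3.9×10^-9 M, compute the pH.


pOH = -log10([OH-]) = -log10(3.9×10^-9)
= 9 - log10(3.9) = 8.41
pH = 14 - pOH = 14 - 8.41 = 5.59

5.59


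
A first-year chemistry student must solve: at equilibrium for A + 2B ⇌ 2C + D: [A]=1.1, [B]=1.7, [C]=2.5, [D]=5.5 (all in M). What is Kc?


Kc = [C]^2[D]/([A][B]^2)
= (2.5^2 × 5.5^1)/(1.1^1 × 1.7^2)
= 34.375/3.179
= 10.81

10.81


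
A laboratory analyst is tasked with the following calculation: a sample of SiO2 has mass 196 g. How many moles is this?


M(SiO2) = 60.09 g/mol
n = mass/M = 196/60.09 = 3.2618 mol

3.2618 mol


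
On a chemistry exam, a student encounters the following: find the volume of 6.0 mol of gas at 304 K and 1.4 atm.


PV = nRT  (R = 0.08206 L·atm/(mol·K))
V = nRT/P = 6.0×0.08206×304/1.4
= 106.912 L

106.912 L


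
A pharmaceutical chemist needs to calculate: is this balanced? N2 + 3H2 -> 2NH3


Equation: N2 + 3H2 -> 2NH3
Check atoms: H: 6=6, N: 2=2
Balanced

Yes, balanced


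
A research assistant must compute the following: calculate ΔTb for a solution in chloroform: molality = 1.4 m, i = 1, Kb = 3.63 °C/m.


ΔTb = Kb × m × i
= 3.63 × 1.4 × 1
= 5.082 °C

5.082 °C


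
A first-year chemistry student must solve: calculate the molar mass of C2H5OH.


M(C2H5OH) = 2×12.01 + 6×1.008 + 1×16.0
= 24.02 + 6.05 + 16.0
= 46.07 g/mol

46.07 g/mol


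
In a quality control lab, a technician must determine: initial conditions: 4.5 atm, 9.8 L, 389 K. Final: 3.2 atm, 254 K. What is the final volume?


P1V1/T1 = P2V2/T2
V2 = P1V1T2/(T1P2)
= 4.5×9.8×254/(389×3.2)
= 8.999 L

8.999 L


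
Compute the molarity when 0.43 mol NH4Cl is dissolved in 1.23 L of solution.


M = n/V = 0.43/1.23 = 0.350 mol/L

0.350 M


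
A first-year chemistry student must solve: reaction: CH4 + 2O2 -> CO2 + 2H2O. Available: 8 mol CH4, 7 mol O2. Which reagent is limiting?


Mole ratio available / coefficient:
  CH4: 8/1 = 8.000
  O2: 7/2 = 3.500
Smaller ratio is limiting.

O2


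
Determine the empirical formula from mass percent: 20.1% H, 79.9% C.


Assume 100 g sample. Moles of each element:
  H: 20.1/1.008 = 19.94 mol
  C: 79.9/12.01 = 6.653 mol
Divide by smallest (6.653):
  H: 19.94/6.653 = 3.0
  C: 6.653/6.653 = 1.0
Empirical formula: CH3

CH3


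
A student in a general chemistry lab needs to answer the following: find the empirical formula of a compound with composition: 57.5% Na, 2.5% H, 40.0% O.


Assume 100 g sample. Moles of each element:
  Na: 57.5/22.99 = 2.501 mol
  H: 2.5/1.008 = 2.48 mol
  O: 40.0/16.0 = 2.5 mol
Divide by smallest (2.48):
  Na: 2.501/2.48 = 1.01
  H: 2.48/2.48 = 1.0
  O: 2.5/2.48 = 1.01
Empirical formula: NaOH

NaOH


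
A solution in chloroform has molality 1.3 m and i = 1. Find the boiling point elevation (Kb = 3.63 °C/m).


ΔTb = Kb × m × i
= 3.63 × 1.3 × 1
= 4.719 °C

4.719 °C


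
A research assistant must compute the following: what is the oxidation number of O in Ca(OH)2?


O is usually -2
Oxidation number: -2

-2


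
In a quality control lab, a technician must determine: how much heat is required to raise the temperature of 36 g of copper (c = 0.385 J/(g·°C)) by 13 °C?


q = mcΔT = 36 × 0.385 × 13
= 180.18 J

180.18 J


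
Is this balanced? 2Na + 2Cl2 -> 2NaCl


Equation: 2Na + 2Cl2 -> 2NaCl
Check atoms: Cl: 4≠2, Na: 2=2
Not balanced

No, not balanced


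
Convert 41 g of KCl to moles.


M(KCl) = 74.55 g/mol
n = mass/M = 41/74.55 = 0.55 mol

0.55 mol


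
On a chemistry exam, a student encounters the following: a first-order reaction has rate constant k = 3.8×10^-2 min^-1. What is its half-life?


t½ = ln2/k = 0.693147/(3.8×10^-2 min^-1)
= 18.24 min

18.24 min


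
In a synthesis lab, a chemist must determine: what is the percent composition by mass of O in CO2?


M(CO2) = 1×12.01 + 2×16.0 = 44.01 g/mol
Mass of O = 2 × 16.0 = 32.00 g/mol
% O = 32.00/44.01 × 100 = 72.71%

72.71%


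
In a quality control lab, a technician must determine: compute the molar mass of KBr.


M(KBr) = 1×39.1 + 1×79.9
= 39.1 + 79.9
= 119.0 g/mol

119.0 g/mol


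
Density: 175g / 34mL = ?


ρ = mass/volume
= 175/34
= 5.147 g/mL

5.147 g/mL


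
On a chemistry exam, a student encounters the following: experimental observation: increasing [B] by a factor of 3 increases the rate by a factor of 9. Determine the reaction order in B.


rate ∝ [B]^n
3^n = 9 → n = 2
Order in B: 2

2


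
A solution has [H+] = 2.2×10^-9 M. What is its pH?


pH = -log10([H+]) = -log10(2.2×10^-9)
= 9 - log10(2.2)
= 9 - 0.34
= 8.66

8.66


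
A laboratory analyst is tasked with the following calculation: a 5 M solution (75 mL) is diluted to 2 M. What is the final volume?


C1V1 = C2V2
5 × 75 = 2 × V2
V2 = 375/2 = 187.5 mL

187.5 mL


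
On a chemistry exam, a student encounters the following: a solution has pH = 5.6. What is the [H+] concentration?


[H+] = 10^(-pH) = 10^(-5.6)
= 2.51×10^-6 M

2.51×10^-6 M


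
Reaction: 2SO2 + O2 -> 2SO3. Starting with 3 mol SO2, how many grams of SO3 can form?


Mole ratio SO3:SO2 = 2:2
n(SO3) = 3 × 2/2 = 3.000 mol
mass = 3.000 × 80.07 = 240.21 g

240.21 g


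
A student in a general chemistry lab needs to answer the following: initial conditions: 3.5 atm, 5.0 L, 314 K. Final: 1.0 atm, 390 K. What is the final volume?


P1V1/T1 = P2V2/T2
V2 = P1V1T2/(T1P2)
= 3.5×5.0×390/(314×1.0)
= 21.736 L

21.736 L


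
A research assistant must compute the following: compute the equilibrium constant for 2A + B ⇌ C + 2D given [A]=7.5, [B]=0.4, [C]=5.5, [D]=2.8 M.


Kc = [C][D]^2/([A]^2[B])
= (5.5^1 × 2.8^2)/(7.5^2 × 0.4^1)
= 43.12/22.5
= 1.916

1.916


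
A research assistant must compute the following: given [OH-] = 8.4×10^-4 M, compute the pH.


pOH = -log10([OH-]) = -log10(8.4×10^-4)
= 4 - log10(8.4) = 3.08
pH = 14 - pOH = 14 - 3.08 = 10.92

10.92


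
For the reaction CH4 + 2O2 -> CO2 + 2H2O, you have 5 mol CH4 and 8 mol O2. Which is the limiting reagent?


Mole ratio available / coefficient:
  CH4: 5/1 = 5.000
  O2: 8/2 = 4.000
Smaller ratio is limiting.

O2


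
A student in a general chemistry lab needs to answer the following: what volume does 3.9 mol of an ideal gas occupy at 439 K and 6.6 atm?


PV = nRT  (R = 0.08206 L·atm/(mol·K))
V = nRT/P = 3.9×0.08206×439/6.6
= 21.287 L

21.287 L


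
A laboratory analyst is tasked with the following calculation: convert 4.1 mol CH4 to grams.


M(CH4) = 16.04 g/mol
mass = n × M = 4.1 × 16.04 = 65.76 g

65.76 g


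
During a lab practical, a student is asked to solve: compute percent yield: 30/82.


% yield = actual/theoretical × 100
= 30/82 × 100
= 36.59%

36.59%


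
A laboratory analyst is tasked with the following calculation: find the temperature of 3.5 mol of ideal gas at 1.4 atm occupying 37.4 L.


PV = nRT  (R = 0.08206 L·atm/(mol·K))
T = PV/(nR) = 1.4×37.4/(3.5×0.08206)
= 52.36/0.287210
= 182.31 K

182.31 K


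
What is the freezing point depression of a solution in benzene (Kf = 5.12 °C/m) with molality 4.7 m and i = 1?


ΔTf = Kf × m × i
= 5.12 × 4.7 × 1
= 24.064 °C

24.064 °C


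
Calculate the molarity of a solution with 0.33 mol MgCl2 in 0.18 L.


M = n/V = 0.33/0.18 = 1.833 mol/L

1.833 M


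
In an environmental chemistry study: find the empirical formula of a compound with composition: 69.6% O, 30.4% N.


Assume 100 g sample. Moles of each element:
  O: 69.6/16.0 = 4.35 mol
  N: 30.4/14.01 = 2.17 mol
Divide by smallest (2.17):
  O: 4.35/2.17 = 2.0
  N: 2.17/2.17 = 1.0
Empirical formula: NO2

NO2


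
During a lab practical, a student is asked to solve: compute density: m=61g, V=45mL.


ρ = mass/volume
= 61/45
= 1.356 g/mL

1.356 g/mL


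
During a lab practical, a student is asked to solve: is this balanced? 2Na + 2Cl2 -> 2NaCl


Equation: 2Na + 2Cl2 -> 2NaCl
Check atoms: Cl: 4≠2, Na: 2=2
Not balanced

No, not balanced


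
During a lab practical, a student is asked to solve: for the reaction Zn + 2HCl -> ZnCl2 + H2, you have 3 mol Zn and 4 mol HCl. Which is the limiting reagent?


Mole ratio available / coefficient:
  Zn: 3/1 = 3.000
  HCl: 4/2 = 2.000
Smaller ratio is limiting.

HCl


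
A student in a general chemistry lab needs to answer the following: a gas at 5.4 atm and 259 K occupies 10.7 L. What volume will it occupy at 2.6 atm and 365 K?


P1V1/T1 = P2V2/T2
V2 = P1V1T2/(T1P2)
= 5.4×10.7×365/(259×2.6)
= 31.318 L

31.318 L


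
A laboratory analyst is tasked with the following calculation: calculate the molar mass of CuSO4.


M(CuSO4) = 1×63.55 + 1×32.07 + 4×16.0
= 63.55 + 32.07 + 64.0
= 159.62 g/mol

159.62 g/mol


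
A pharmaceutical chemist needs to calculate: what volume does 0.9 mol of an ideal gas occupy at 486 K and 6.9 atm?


PV = nRT  (R = 0.08206 L·atm/(mol·K))
V = nRT/P = 0.9×0.08206×486/6.9
= 5.202 L

5.202 L


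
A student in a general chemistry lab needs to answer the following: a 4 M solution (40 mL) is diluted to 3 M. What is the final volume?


C1V1 = C2V2
4 × 40 = 3 × V2
V2 = 160/3 = 53.33 mL

53.33 mL


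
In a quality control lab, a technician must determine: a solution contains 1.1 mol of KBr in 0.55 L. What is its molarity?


M = n/V = 1.1/0.55 = 2.000 mol/L

2.000 M


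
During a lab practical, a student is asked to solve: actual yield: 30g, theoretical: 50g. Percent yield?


% yield = actual/theoretical × 100
= 30/50 × 100
= 60.0%

60.0%


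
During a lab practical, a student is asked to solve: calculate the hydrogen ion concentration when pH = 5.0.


[H+] = 10^(-pH) = 10^(-5.0)
= 1.0×10^-5 M

1.0×10^-5 M


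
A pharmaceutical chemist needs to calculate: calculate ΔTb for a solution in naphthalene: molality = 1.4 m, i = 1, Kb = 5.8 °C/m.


ΔTb = Kb × m × i
= 5.8 × 1.4 × 1
= 8.12 °C

8.12 °C


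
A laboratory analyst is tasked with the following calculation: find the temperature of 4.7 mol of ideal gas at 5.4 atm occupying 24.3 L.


PV = nRT  (R = 0.08206 L·atm/(mol·K))
T = PV/(nR) = 5.4×24.3/(4.7×0.08206)
= 131.22/0.385682
= 340.23 K

340.23 K


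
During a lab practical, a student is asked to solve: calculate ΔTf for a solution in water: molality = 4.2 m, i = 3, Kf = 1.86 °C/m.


ΔTf = Kf × m × i
= 1.86 × 4.2 × 3
= 23.436 °C

23.436 °C


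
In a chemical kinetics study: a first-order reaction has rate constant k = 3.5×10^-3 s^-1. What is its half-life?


t½ = ln2/k = 0.693147/(3.5×10^-3 s^-1)
= 198.0 s

198.0 s


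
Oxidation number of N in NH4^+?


x + 4(+1) = +1, so x = -3
Oxidation number: -3

-3


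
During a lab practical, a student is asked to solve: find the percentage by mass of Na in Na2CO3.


M(Na2CO3) = 2×22.99 + 1×12.01 + 3×16.0 = 105.99 g/mol
Mass of Na = 2 × 22.99 = 45.98 g/mol
% Na = 45.98/105.99 × 100 = 43.38%

43.38%


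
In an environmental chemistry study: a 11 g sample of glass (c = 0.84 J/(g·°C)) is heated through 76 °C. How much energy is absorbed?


q = mcΔT = 11 × 0.84 × 76
= 702.24 J

702.24 J


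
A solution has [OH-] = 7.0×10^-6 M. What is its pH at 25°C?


pOH = -log10([OH-]) = -log10(7.0×10^-6)
= 6 - log10(7.0) = 5.15
pH = 14 - pOH = 14 - 5.15 = 8.85

8.85


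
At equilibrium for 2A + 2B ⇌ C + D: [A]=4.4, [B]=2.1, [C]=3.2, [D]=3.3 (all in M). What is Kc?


Kc = [C][D]/([A]^2[B]^2)
= (3.2^1 × 3.3^1)/(4.4^2 × 2.1^2)
= 10.56/85.3776
= 0.1237

0.1237


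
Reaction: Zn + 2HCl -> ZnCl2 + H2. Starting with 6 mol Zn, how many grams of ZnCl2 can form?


Mole ratio ZnCl2:Zn = 1:1
n(ZnCl2) = 6 × 1/1 = 6.000 mol
mass = 6.000 × 136.28 = 817.68 g

817.68 g


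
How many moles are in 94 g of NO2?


M(NO2) = 46.01 g/mol
n = mass/M = 94/46.01 = 2.043 mol

2.043 mol


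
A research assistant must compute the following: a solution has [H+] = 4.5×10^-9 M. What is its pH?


pH = -log10([H+]) = -log10(4.5×10^-9)
= 9 - log10(4.5)
= 9 - 0.65
= 8.35

8.35


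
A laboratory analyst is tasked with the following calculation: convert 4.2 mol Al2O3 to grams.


M(Al2O3) = 101.96 g/mol
mass = n × M = 4.2 × 101.96 = 428.23 g

428.23 g


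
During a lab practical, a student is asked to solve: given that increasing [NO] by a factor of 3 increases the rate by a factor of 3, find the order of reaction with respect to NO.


rate ∝ [NO]^n
3^n = 3 → n = 1
Order in NO: 1

1


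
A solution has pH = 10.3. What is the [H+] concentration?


[H+] = 10^(-pH) = 10^(-10.3)
= 5.01×10^-11 M

5.01×10^-11 M


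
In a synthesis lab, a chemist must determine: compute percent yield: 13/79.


% yield = actual/theoretical × 100
= 13/79 × 100
= 16.46%

16.46%


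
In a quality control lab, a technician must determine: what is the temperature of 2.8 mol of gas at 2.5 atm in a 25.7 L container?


PV = nRT  (R = 0.08206 L·atm/(mol·K))
T = PV/(nR) = 2.5×25.7/(2.8×0.08206)
= 64.25/0.229768
= 279.63 K

279.63 K


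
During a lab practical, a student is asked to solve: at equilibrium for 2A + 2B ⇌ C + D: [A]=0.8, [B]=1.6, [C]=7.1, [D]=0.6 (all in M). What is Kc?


Kc = [C][D]/([A]^2[B]^2)
= (7.1^1 × 0.6^1)/(0.8^2 × 1.6^2)
= 4.26/1.6384
= 2.600

2.600


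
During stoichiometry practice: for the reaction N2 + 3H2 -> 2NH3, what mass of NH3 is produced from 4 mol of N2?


Mole ratio NH3:N2 = 2:1
n(NH3) = 4 × 2/1 = 8.000 mol
mass = 8.000 × 17.03 = 136.24 g

136.24 g


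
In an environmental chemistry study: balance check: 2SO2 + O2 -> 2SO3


Equation: 2SO2 + O2 -> 2SO3
Check atoms: O: 6=6, S: 2=2
Balanced

Yes, balanced


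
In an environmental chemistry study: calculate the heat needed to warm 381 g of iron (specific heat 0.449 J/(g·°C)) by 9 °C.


q = mcΔT = 381 × 0.449 × 9
= 1539.62 J

1539.62 J


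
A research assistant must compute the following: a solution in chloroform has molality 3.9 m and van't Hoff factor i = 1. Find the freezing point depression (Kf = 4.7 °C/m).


ΔTf = Kf × m × i
= 4.7 × 3.9 × 1
= 18.33 °C

18.33 °C


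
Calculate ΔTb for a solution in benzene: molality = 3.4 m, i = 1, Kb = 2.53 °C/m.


ΔTb = Kb × m × i
= 2.53 × 3.4 × 1
= 8.602 °C

8.602 °C


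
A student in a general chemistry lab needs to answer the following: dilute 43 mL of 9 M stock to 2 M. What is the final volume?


C1V1 = C2V2
9 × 43 = 2 × V2
V2 = 387/2 = 193.5 mL

193.5 mL


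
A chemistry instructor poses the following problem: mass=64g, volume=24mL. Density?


ρ = mass/volume
= 64/24
= 2.667 g/mL

2.667 g/mL


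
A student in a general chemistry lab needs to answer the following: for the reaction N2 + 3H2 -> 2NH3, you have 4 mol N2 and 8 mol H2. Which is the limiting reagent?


Mole ratio available / coefficient:
  N2: 4/1 = 4.000
  H2: 8/3 = 2.667
Smaller ratio is limiting.

H2


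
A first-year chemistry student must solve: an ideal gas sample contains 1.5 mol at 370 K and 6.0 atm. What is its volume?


PV = nRT  (R = 0.08206 L·atm/(mol·K))
V = nRT/P = 1.5×0.08206×370/6.0
= 7.591 L

7.591 L


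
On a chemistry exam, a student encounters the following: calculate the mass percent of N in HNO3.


M(HNO3) = 1×1.008 + 1×14.01 + 3×16.0 = 63.018 g/mol
Mass of N = 1 × 14.01 = 14.01 g/mol
% N = 14.01/63.018 × 100 = 22.23%

22.23%


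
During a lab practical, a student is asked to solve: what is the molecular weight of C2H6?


M(C2H6) = 2×12.01 + 6×1.008
= 24.02 + 6.05
= 30.07 g/mol

30.07 g/mol


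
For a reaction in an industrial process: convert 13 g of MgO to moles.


M(MgO) = 40.31 g/mol
n = mass/M = 13/40.31 = 0.3225 mol

0.3225 mol


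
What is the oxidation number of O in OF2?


F is always -1; 2(-1) + x = 0, so O = +2
Oxidation number: +2

+2


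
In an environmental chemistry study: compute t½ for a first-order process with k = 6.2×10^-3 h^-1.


t½ = ln2/k = 0.693147/(6.2×10^-3 h^-1)
= 111.8 h

111.8 h


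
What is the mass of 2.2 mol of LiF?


M(LiF) = 25.94 g/mol
mass = n × M = 2.2 × 25.94 = 57.07 g

57.07 g


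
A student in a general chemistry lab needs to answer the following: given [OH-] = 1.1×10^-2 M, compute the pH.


pOH = -log10([OH-]) = -log10(1.1×10^-2)
= 2 - log10(1.1) = 1.96
pH = 14 - pOH = 14 - 1.96 = 12.04

12.04


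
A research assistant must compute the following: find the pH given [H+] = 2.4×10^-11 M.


pH = -log10([H+]) = -log10(2.4×10^-11)
= 11 - log10(2.4)
= 11 - 0.38
= 10.62

10.62


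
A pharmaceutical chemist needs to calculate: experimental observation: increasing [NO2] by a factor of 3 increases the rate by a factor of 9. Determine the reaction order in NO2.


rate ∝ [NO2]^n
3^n = 9 → n = 2
Order in NO2: 2

2


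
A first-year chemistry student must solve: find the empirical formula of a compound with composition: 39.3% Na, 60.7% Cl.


Assume 100 g sample. Moles of each element:
  Na: 39.3/22.99 = 1.709 mol
  Cl: 60.7/35.45 = 1.712 mol
Divide by smallest (1.709):
  Na: 1.709/1.709 = 1.0
  Cl: 1.712/1.709 = 1.0
Empirical formula: NaCl

NaCl


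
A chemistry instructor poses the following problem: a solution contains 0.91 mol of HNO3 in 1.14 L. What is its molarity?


M = n/V = 0.91/1.14 = 0.798 mol/L

0.798 M


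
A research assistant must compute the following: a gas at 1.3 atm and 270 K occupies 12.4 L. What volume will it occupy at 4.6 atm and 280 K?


P1V1/T1 = P2V2/T2
V2 = P1V1T2/(T1P2)
= 1.3×12.4×280/(270×4.6)
= 3.634 L

3.634 L


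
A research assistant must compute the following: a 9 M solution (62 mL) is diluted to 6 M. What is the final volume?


C1V1 = C2V2
9 × 62 = 6 × V2
V2 = 558/6 = 93.0 mL

93.0 mL


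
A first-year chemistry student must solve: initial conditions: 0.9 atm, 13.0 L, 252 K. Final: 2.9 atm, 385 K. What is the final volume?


P1V1/T1 = P2V2/T2
V2 = P1V1T2/(T1P2)
= 0.9×13.0×385/(252×2.9)
= 6.164 L

6.164 L


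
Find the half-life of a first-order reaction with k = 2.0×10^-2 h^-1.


t½ = ln2/k = 0.693147/(2.0×10^-2 h^-1)
= 34.66 h

34.66 h


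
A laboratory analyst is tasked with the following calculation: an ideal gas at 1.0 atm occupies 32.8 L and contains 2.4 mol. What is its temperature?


PV = nRT  (R = 0.08206 L·atm/(mol·K))
T = PV/(nR) = 1.0×32.8/(2.4×0.08206)
= 32.80/0.196944
= 166.54 K

166.54 K


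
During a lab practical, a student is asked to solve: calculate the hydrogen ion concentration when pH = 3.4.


[H+] = 10^(-pH) = 10^(-3.4)
= 3.98×10^-4 M

3.98×10^-4 M


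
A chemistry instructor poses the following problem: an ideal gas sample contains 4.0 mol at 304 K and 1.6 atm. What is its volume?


PV = nRT  (R = 0.08206 L·atm/(mol·K))
V = nRT/P = 4.0×0.08206×304/1.6
= 62.366 L

62.366 L


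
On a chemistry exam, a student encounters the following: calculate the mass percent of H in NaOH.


M(NaOH) = 1×22.99 + 1×16.0 + 1×1.008 = 39.998 g/mol
Mass of H = 1 × 1.008 = 1.008 g/mol
% H = 1.008/39.998 × 100 = 2.52%

2.52%


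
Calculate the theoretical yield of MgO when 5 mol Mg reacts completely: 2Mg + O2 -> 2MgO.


Mole ratio MgO:Mg = 2:2
n(MgO) = 5 × 2/2 = 5.000 mol
mass = 5.000 × 40.31 = 201.55 g

201.55 g


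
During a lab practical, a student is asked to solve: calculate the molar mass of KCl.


M(KCl) = 1×39.1 + 1×35.45
= 39.1 + 35.45
= 74.55 g/mol

74.55 g/mol


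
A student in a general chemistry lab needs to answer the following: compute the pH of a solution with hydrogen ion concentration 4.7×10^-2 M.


pH = -log10([H+]) = -log10(4.7×10^-2)
= 2 - log10(4.7)
= 2 - 0.67
= 1.33

1.33


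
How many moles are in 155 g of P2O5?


M(P2O5) = 141.94 g/mol
n = mass/M = 155/141.94 = 1.092 mol

1.092 mol


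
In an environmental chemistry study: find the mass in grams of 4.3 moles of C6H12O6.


M(C6H12O6) = 180.16 g/mol
mass = n × M = 4.3 × 180.16 = 774.69 g

774.69 g


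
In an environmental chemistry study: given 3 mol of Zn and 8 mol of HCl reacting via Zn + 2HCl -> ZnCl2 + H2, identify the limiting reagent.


Mole ratio available / coefficient:
  Zn: 3/1 = 3.000
  HCl: 8/2 = 4.000
Smaller ratio is limiting.

Zn


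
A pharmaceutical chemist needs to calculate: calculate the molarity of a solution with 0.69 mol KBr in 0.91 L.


M = n/V = 0.69/0.91 = 0.758 mol/L

0.758 M


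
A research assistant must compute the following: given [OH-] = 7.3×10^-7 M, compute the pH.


pOH = -log10([OH-]) = -log10(7.3×10^-7)
= 7 - log10(7.3) = 6.14
pH = 14 - pOH = 14 - 6.14 = 7.86

7.86


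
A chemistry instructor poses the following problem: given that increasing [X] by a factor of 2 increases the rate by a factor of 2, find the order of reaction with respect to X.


rate ∝ [X]^n
2^n = 2 → n = 1
Order in X: 1

1


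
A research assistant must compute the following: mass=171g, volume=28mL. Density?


ρ = mass/volume
= 171/28
= 6.107 g/mL

6.107 g/mL


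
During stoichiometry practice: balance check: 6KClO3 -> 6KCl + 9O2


Equation: 6KClO3 -> 6KCl + 9O2
Check atoms: Cl: 6=6, K: 6=6, O: 18=18
Balanced

Yes, balanced


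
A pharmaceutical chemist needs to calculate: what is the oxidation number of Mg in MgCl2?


Group 2 metal: +2
Oxidation number: +2

+2


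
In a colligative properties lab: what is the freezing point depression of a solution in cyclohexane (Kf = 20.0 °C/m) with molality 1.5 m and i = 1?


ΔTf = Kf × m × i
= 20.0 × 1.5 × 1
= 30.0 °C

30.0 °C


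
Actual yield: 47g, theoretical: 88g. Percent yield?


% yield = actual/theoretical × 100
= 47/88 × 100
= 53.41%

53.41%


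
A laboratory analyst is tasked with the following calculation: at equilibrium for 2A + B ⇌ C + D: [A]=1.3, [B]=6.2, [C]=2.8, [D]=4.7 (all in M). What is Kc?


Kc = [C][D]/([A]^2[B])
= (2.8^1 × 4.7^1)/(1.3^2 × 6.2^1)
= 13.16/10.478
= 1.256

1.256


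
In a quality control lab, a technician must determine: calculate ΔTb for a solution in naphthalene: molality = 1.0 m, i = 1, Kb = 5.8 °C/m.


ΔTb = Kb × m × i
= 5.8 × 1.0 × 1
= 5.8 °C

5.8 °C


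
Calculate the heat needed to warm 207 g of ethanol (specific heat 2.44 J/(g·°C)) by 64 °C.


q = mcΔT = 207 × 2.44 × 64
= 32325.12 J

32325.12 J


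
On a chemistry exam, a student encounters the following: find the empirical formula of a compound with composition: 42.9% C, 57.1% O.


Assume 100 g sample. Moles of each element:
  C: 42.9/12.01 = 3.572 mol
  O: 57.1/16.0 = 3.569 mol
Divide by smallest (3.569):
  C: 3.572/3.569 = 1.0
  O: 3.569/3.569 = 1.0
Empirical formula: CO

CO


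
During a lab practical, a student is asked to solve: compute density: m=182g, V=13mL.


ρ = mass/volume
= 182/13
= 14.0 g/mL

14.0 g/mL


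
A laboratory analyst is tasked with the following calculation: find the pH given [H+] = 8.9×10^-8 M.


pH = -log10([H+]) = -log10(8.9×10^-8)
= 8 - log10(8.9)
= 8 - 0.95
= 7.05

7.05


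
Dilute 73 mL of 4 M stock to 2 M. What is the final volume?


C1V1 = C2V2
4 × 73 = 2 × V2
V2 = 292/2 = 146.0 mL

146.0 mL


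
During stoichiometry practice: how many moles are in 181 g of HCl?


M(HCl) = 36.46 g/mol
n = mass/M = 181/36.46 = 4.9643 mol

4.9643 mol


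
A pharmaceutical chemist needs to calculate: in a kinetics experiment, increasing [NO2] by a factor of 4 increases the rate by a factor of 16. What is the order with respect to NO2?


rate ∝ [NO2]^n
4^n = 16 → n = 2
Order in NO2: 2

2


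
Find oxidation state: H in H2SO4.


H is +1 with nonmetals
Oxidation number: +1

+1


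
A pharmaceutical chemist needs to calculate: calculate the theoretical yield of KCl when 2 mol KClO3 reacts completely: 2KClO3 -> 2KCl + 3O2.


Mole ratio KCl:KClO3 = 2:2
n(KCl) = 2 × 2/2 = 2.000 mol
mass = 2.000 × 74.55 = 149.1 g

149.1 g


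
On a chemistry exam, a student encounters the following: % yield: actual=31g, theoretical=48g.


% yield = actual/theoretical × 100
= 31/48 × 100
= 64.58%

64.58%


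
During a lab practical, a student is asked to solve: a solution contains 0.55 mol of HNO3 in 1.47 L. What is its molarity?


M = n/V = 0.55/1.47 = 0.374 mol/L

0.374 M


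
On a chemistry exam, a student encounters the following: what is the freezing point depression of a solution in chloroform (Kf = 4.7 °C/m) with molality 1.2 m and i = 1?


ΔTf = Kf × m × i
= 4.7 × 1.2 × 1
= 5.64 °C

5.64 °C


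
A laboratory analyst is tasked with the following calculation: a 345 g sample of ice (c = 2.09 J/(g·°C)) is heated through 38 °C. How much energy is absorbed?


q = mcΔT = 345 × 2.09 × 38
= 27399.90 J

27399.90 J


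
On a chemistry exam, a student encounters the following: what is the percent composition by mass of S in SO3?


M(SO3) = 1×32.07 + 3×16.0 = 80.07 g/mol
Mass of S = 1 × 32.07 = 32.07 g/mol
% S = 32.07/80.07 × 100 = 40.05%

40.05%


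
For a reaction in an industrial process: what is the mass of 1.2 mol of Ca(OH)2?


M(Ca(OH)2) = 74.1 g/mol
mass = n × M = 1.2 × 74.1 = 88.92 g

88.92 g


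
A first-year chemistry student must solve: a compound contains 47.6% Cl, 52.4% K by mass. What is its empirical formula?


Assume 100 g sample. Moles of each element:
  Cl: 47.6/35.45 = 1.343 mol
  K: 52.4/39.1 = 1.34 mol
Divide by smallest (1.34):
  Cl: 1.343/1.34 = 1.0
  K: 1.34/1.34 = 1.0
Empirical formula: KCl

KCl


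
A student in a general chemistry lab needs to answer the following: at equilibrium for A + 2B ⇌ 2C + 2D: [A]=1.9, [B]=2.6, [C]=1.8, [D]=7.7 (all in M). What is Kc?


Kc = [C]^2[D]^2/([A][B]^2)
= (1.8^2 × 7.7^2)/(1.9^1 × 2.6^2)
= 192.0996/12.844
= 14.96

14.96


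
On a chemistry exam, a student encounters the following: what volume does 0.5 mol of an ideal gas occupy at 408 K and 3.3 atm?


PV = nRT  (R = 0.08206 L·atm/(mol·K))
V = nRT/P = 0.5×0.08206×408/3.3
= 5.073 L

5.073 L


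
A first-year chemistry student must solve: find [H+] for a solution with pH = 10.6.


[H+] = 10^(-pH) = 10^(-10.6)
= 2.51×10^-11 M

2.51×10^-11 M


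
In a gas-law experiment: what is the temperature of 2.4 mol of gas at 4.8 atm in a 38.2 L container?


PV = nRT  (R = 0.08206 L·atm/(mol·K))
T = PV/(nR) = 4.8×38.2/(2.4×0.08206)
= 183.36/0.196944
= 931.03 K

931.03 K


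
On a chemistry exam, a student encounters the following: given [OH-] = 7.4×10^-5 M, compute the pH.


pOH = -log10([OH-]) = -log10(7.4×10^-5)
= 5 - log10(7.4) = 4.13
pH = 14 - pOH = 14 - 4.13 = 9.87

9.87


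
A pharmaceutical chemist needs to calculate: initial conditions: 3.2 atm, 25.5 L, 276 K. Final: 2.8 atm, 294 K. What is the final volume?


P1V1/T1 = P2V2/T2
V2 = P1V1T2/(T1P2)
= 3.2×25.5×294/(276×2.8)
= 31.043 L

31.043 L


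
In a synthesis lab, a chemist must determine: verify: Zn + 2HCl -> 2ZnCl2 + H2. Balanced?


Equation: Zn + 2HCl -> 2ZnCl2 + H2
Check atoms: Cl: 2≠4, H: 2=2, Zn: 1≠2
Not balanced

No, not balanced


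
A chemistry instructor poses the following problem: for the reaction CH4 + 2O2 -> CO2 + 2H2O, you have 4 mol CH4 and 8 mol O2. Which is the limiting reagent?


Mole ratio available / coefficient:
  CH4: 4/1 = 4.000
  O2: 8/2 = 4.000
Smaller ratio is limiting.

neither (stoichiometric); CH4 and O2 are fully consumed


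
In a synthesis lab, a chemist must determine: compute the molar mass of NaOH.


M(NaOH) = 1×22.99 + 1×16.0 + 1×1.008
= 22.99 + 16.0 + 1.01
= 40.0 g/mol

40.0 g/mol


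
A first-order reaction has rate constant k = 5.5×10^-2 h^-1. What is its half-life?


t½ = ln2/k = 0.693147/(5.5×10^-2 h^-1)
= 12.60 h

12.60 h


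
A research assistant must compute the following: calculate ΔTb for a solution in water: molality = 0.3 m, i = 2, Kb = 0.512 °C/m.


ΔTb = Kb × m × i
= 0.512 × 0.3 × 2
= 0.3072 °C

0.3072 °C


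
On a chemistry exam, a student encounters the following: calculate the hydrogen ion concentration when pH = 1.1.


[H+] = 10^(-pH) = 10^(-1.1)
= 7.94×10^-2 M

7.94×10^-2 M


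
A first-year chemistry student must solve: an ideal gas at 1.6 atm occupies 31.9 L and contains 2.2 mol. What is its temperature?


PV = nRT  (R = 0.08206 L·atm/(mol·K))
T = PV/(nR) = 1.6×31.9/(2.2×0.08206)
= 51.04/0.180532
= 282.72 K

282.72 K


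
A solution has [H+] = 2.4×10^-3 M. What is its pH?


pH = -log10([H+]) = -log10(2.4×10^-3)
= 3 - log10(2.4)
= 3 - 0.38
= 2.62

2.62


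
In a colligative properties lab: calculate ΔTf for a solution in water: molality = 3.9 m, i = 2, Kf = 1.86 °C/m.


ΔTf = Kf × m × i
= 1.86 × 3.9 × 2
= 14.508 °C

14.508 °C


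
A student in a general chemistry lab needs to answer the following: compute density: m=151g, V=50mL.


ρ = mass/volume
= 151/50
= 3.02 g/mL

3.02 g/mL


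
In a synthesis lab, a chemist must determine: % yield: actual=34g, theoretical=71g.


% yield = actual/theoretical × 100
= 34/71 × 100
= 47.89%

47.89%


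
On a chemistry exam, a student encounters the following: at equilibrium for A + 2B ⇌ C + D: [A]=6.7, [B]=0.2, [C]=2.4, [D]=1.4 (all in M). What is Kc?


Kc = [C][D]/([A][B]^2)
= (2.4^1 × 1.4^1)/(6.7^1 × 0.2^2)
= 3.36/0.268
= 12.54

12.54


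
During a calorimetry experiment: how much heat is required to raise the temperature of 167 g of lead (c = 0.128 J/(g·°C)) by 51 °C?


q = mcΔT = 167 × 0.128 × 51
= 1090.18 J

1090.18 J


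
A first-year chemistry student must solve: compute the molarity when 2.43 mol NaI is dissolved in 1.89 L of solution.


M = n/V = 2.43/1.89 = 1.286 mol/L

1.286 M


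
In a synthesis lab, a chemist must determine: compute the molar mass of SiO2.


M(SiO2) = 1×28.09 + 2×16.0
= 28.09 + 32.0
= 60.09 g/mol

60.09 g/mol


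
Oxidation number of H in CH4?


H is +1 with nonmetals
Oxidation number: +1

+1


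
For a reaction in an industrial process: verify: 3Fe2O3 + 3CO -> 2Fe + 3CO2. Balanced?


Equation: 3Fe2O3 + 3CO -> 2Fe + 3CO2
Check atoms: C: 3=3, Fe: 6≠2, O: 12≠6
Not balanced

No, not balanced


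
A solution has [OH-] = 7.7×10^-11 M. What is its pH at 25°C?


pOH = -log10([OH-]) = -log10(7.7×10^-11)
= 11 - log10(7.7) = 10.11
pH = 14 - pOH = 14 - 10.11 = 3.89

3.89


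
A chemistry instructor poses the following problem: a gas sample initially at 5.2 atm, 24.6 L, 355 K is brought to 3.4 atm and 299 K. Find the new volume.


P1V1/T1 = P2V2/T2
V2 = P1V1T2/(T1P2)
= 5.2×24.6×299/(355×3.4)
= 31.689 L

31.689 L


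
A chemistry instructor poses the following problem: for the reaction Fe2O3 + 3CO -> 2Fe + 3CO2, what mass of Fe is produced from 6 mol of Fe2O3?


Mole ratio Fe:Fe2O3 = 2:1
n(Fe) = 6 × 2/1 = 12.000 mol
mass = 12.000 × 55.85 = 670.2 g

670.2 g


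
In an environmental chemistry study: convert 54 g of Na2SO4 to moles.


M(Na2SO4) = 142.05 g/mol
n = mass/M = 54/142.05 = 0.3801 mol

0.3801 mol


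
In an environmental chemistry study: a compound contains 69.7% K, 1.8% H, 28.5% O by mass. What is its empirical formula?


Assume 100 g sample. Moles of each element:
  K: 69.7/39.1 = 1.783 mol
  H: 1.8/1.008 = 1.786 mol
  O: 28.5/16.0 = 1.781 mol
Divide by smallest (1.781):
  K: 1.783/1.781 = 1.0
  H: 1.786/1.781 = 1.0
  O: 1.781/1.781 = 1.0
Empirical formula: KOH

KOH


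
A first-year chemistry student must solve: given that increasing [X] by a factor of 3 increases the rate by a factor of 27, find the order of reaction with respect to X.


rate ∝ [X]^n
3^n = 27 → n = 3
Order in X: 3

3


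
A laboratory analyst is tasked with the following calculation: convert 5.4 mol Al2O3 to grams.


M(Al2O3) = 101.96 g/mol
mass = n × M = 5.4 × 101.96 = 550.58 g

550.58 g


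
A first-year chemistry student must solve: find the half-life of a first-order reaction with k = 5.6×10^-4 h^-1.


t½ = ln2/k = 0.693147/(5.6×10^-4 h^-1)
= 1238 h

1238 h


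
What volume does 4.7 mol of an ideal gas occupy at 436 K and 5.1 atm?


PV = nRT  (R = 0.08206 L·atm/(mol·K))
V = nRT/P = 4.7×0.08206×436/5.1
= 32.972 L

32.972 L


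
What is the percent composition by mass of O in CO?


M(CO) = 1×12.01 + 1×16.0 = 28.01 g/mol
Mass of O = 1 × 16.0 = 16.00 g/mol
% O = 16.00/28.01 × 100 = 57.12%

57.12%


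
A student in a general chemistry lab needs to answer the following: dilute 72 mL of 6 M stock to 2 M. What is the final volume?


C1V1 = C2V2
6 × 72 = 2 × V2
V2 = 432/2 = 216.0 mL

216.0 mL


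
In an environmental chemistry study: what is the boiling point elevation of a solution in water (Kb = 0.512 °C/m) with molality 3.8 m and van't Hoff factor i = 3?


ΔTb = Kb × m × i
= 0.512 × 3.8 × 3
= 5.8368 °C

5.8368 °C


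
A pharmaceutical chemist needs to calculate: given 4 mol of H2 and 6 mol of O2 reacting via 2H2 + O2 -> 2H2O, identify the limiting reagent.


Mole ratio available / coefficient:
  H2: 4/2 = 2.000
  O2: 6/1 = 6.000
Smaller ratio is limiting.

H2


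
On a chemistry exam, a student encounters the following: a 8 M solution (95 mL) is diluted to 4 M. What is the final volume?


C1V1 = C2V2
8 × 95 = 4 × V2
V2 = 760/4 = 190.0 mL

190.0 mL


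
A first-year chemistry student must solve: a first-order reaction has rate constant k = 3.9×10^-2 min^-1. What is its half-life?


t½ = ln2/k = 0.693147/(3.9×10^-2 min^-1)
= 17.77 min

17.77 min


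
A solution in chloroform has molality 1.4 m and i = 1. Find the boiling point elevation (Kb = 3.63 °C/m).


ΔTb = Kb × m × i
= 3.63 × 1.4 × 1
= 5.082 °C

5.082 °C


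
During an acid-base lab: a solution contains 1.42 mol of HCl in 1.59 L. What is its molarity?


M = n/V = 1.42/1.59 = 0.893 mol/L

0.893 M


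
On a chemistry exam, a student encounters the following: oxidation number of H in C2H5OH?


H is +1 with nonmetals
Oxidation number: +1

+1


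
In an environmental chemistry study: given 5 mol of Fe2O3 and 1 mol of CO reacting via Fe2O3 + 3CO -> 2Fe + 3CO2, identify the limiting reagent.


Mole ratio available / coefficient:
  Fe2O3: 5/1 = 5.000
  CO: 1/3 = 0.333
Smaller ratio is limiting.

CO


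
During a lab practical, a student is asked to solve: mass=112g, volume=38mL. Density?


ρ = mass/volume
= 112/38
= 2.947 g/mL

2.947 g/mL


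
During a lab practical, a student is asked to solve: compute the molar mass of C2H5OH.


M(C2H5OH) = 2×12.01 + 6×1.008 + 1×16.0
= 24.02 + 6.05 + 16.0
= 46.07 g/mol

46.07 g/mol


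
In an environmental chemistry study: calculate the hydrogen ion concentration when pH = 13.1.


[H+] = 10^(-pH) = 10^(-13.1)
= 7.94×10^-14 M

7.94×10^-14 M


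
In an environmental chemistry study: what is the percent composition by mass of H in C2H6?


M(C2H6) = 2×12.01 + 6×1.008 = 30.068 g/mol
Mass of H = 6 × 1.008 = 6.048 g/mol
% H = 6.048/30.068 × 100 = 20.11%

20.11%


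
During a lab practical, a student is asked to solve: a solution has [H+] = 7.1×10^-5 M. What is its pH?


pH = -log10([H+]) = -log10(7.1×10^-5)
= 5 - log10(7.1)
= 5 - 0.85
= 4.15

4.15


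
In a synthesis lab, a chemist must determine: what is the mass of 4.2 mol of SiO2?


M(SiO2) = 60.09 g/mol
mass = n × M = 4.2 × 60.09 = 252.38 g

252.38 g


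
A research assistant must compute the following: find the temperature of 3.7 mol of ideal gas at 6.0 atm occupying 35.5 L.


PV = nRT  (R = 0.08206 L·atm/(mol·K))
T = PV/(nR) = 6.0×35.5/(3.7×0.08206)
= 213.00/0.303622
= 701.53 K

701.53 K


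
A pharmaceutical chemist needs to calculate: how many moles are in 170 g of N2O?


M(N2O) = 44.02 g/mol
n = mass/M = 170/44.02 = 3.8619 mol

3.8619 mol


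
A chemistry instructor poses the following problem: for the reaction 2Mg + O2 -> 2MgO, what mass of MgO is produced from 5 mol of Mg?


Mole ratio MgO:Mg = 2:2
n(MgO) = 5 × 2/2 = 5.000 mol
mass = 5.000 × 40.31 = 201.55 g

201.55 g


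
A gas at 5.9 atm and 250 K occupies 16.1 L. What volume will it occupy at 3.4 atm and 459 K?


P1V1/T1 = P2V2/T2
V2 = P1V1T2/(T1P2)
= 5.9×16.1×459/(250×3.4)
= 51.295 L

51.295 L


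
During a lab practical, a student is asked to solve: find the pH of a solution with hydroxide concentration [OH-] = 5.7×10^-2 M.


pOH = -log10([OH-]) = -log10(5.7×10^-2)
= 2 - log10(5.7) = 1.24
pH = 14 - pOH = 14 - 1.24 = 12.76

12.76


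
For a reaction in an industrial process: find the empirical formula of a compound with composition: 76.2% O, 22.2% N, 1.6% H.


Assume 100 g sample. Moles of each element:
  O: 76.2/16.0 = 4.763 mol
  N: 22.2/14.01 = 1.585 mol
  H: 1.6/1.008 = 1.587 mol
Divide by smallest (1.585):
  O: 4.763/1.585 = 3.01
  N: 1.585/1.585 = 1.0
  H: 1.587/1.585 = 1.0
Empirical formula: HNO3

HNO3
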